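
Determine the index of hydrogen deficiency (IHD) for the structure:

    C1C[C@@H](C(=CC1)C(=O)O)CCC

3

Molecular formula from the SMILES: C10H16O2.
DoU = (2C + 2 + N − H − X)/2 = (2·10 + 2 + 0 − 16 − 0)/2 = 6/2 = 3.
(Structurally: 1 ring(s) + 2 π bond(s) = 3.)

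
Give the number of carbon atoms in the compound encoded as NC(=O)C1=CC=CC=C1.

The symbol for carbon appears 7 times in the SMILES.

7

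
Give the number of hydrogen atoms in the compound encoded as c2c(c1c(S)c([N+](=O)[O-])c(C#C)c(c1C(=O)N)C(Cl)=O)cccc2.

Hydrogens are implicit in SMILES; fill each atom to its normal valence:
  7 × C (aromatic): no H
  5 × C (aromatic): 1 H each → 5
  3 × C: no H
  3 × O: no H
  1 × C: 1 H
  1 × Cl: no H
  1 × N: 2 H
  1 × N (charge +1): no H
  1 × O (charge -1): no H
  1 × S: 1 H
  Total hydrogens = 9.

9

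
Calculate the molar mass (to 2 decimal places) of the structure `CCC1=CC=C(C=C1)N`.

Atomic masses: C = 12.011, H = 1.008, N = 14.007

Molecular formula: C8H11N.
M = 8×12.011 + 11×1.008 + 1×14.007 = 121.18 g/mol.

121.18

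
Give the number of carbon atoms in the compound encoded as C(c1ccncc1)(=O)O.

6

The symbol for carbon appears 6 times in the SMILES. Lowercase c denotes aromatic carbon and counts toward C.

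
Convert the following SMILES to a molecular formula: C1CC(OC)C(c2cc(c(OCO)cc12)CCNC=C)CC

Heavy atoms from the SMILES: 18 C, 1 N, 3 O.
Implicit hydrogens by atom environment:
  7 × C: 2 H each → 14
  4 × C (aromatic): no H
  3 × C: 1 H each → 3
  2 × C: 3 H each → 6
  2 × C (aromatic): 1 H each → 2
  2 × O: no H
  1 × N: 1 H
  1 × O: 1 H
  Total hydrogens = 27.
Molecular formula: C18H27NO3

C18H27NO3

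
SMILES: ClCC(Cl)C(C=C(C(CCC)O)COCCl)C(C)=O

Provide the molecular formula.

Heavy atoms from the SMILES: 13 C, 3 Cl, 3 O.
Implicit hydrogens by atom environment:
  5 × C: 2 H each → 10
  4 × C: 1 H each → 4
  3 × Cl: no H
  2 × C: 3 H each → 6
  2 × C: no H
  2 × O: no H
  1 × O: 1 H
  Total hydrogens = 21.
Molecular formula: C13H21Cl3O3

C13H21Cl3O3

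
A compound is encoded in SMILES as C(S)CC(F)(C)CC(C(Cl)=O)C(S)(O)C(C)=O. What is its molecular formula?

Heavy atoms from the SMILES: 10 C, 1 Cl, 1 F, 3 O, 2 S.
Implicit hydrogens by atom environment:
  4 × C: no H
  3 × C: 2 H each → 6
  2 × C: 3 H each → 6
  2 × O: no H
  2 × S: 1 H each → 2
  1 × C: 1 H
  1 × Cl: no H
  1 × F: no H
  1 × O: 1 H
  Total hydrogens = 16.
Molecular formula: C10H16ClFO3S2

C10H16ClFO3S2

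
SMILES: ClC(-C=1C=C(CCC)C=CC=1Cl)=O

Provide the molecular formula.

Heavy atoms from the SMILES: 10 C, 2 Cl, 1 O.
Implicit hydrogens by atom environment:
  3 × C (aromatic): 1 H each → 3
  3 × C (aromatic): no H
  2 × C: 2 H each → 4
  2 × Cl: no H
  1 × C: 3 H
  1 × C: no H
  1 × O: no H
  Total hydrogens = 10.
Molecular formula: C10H10Cl2O

C10H10Cl2O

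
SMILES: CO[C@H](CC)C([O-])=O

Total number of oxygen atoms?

3

The symbol for oxygen appears 3 times in the SMILES.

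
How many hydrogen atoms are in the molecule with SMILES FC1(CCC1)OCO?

9

Hydrogens are implicit in SMILES; fill each atom to its normal valence:
  4 × C: 2 H each → 8
  1 × C: no H
  1 × F: no H
  1 × O: 1 H
  1 × O: no H
  Total hydrogens = 9.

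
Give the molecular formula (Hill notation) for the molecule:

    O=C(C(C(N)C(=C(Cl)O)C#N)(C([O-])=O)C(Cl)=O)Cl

Heavy atoms from the SMILES: 8 C, 3 Cl, 2 N, 5 O.
Implicit hydrogens by atom environment:
  7 × C: no H
  3 × Cl: no H
  3 × O: no H
  1 × C: 1 H
  1 × N: 2 H
  1 × N: no H
  1 × O: 1 H
  1 × O (charge -1): no H
  Total hydrogens = 4.
Net charge -1.
Molecular formula: C8H4Cl3N2O5-

C8H4Cl3N2O5-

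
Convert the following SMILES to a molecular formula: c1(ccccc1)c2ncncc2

C10H8N2

Heavy atoms from the SMILES: 10 C, 2 N.
Implicit hydrogens by atom environment:
  8 × C (aromatic): 1 H each → 8
  2 × C (aromatic): no H
  2 × N (aromatic): no H
  Total hydrogens = 8.
Molecular formula: C10H8N2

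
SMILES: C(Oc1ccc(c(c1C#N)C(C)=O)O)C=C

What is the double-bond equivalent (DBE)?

8

Molecular formula from the SMILES: C12H11NO3.
DoU = (2C + 2 + N − H − X)/2 = (2·12 + 2 + 1 − 11 − 0)/2 = 16/2 = 8.
(Structurally: 1 ring(s) + 7 π bond(s) = 8.)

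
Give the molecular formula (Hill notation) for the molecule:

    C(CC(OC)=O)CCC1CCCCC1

Heavy atoms from the SMILES: 12 C, 2 O.
Implicit hydrogens by atom environment:
  9 × C: 2 H each → 18
  2 × O: no H
  1 × C: 3 H
  1 × C: 1 H
  1 × C: no H
  Total hydrogens = 22.
Molecular formula: C12H22O2

C12H22O2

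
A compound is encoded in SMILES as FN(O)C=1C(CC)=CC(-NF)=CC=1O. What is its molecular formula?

Heavy atoms from the SMILES: 8 C, 2 F, 2 N, 2 O.
Implicit hydrogens by atom environment:
  4 × C (aromatic): no H
  2 × C (aromatic): 1 H each → 2
  2 × F: no H
  2 × O: 1 H each → 2
  1 × C: 3 H
  1 × C: 2 H
  1 × N: 1 H
  1 × N: no H
  Total hydrogens = 10.
Molecular formula: C8H10F2N2O2

C8H10F2N2O2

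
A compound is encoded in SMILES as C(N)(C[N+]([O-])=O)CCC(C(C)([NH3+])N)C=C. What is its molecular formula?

Heavy atoms from the SMILES: 9 C, 4 N, 2 O.
Implicit hydrogens by atom environment:
  4 × C: 2 H each → 8
  3 × C: 1 H each → 3
  2 × N: 2 H each → 4
  1 × C: 3 H
  1 × C: no H
  1 × N (charge +1): 3 H
  1 × N (charge +1): no H
  1 × O: no H
  1 × O (charge -1): no H
  Total hydrogens = 21.
Net charge +1.
Molecular formula: C9H21N4O2+

C9H21N4O2+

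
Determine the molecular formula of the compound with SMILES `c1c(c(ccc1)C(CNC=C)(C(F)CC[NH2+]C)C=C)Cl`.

Heavy atoms from the SMILES: 16 C, 1 Cl, 1 F, 2 N.
Implicit hydrogens by atom environment:
  5 × C: 2 H each → 10
  4 × C (aromatic): 1 H each → 4
  3 × C: 1 H each → 3
  2 × C (aromatic): no H
  1 × C: 3 H
  1 × C: no H
  1 × Cl: no H
  1 × F: no H
  1 × N (charge +1): 2 H
  1 × N: 1 H
  Total hydrogens = 23.
Net charge +1.
Molecular formula: C16H23ClFN2+

C16H23ClFN2+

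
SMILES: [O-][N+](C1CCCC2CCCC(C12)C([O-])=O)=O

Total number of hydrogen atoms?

Hydrogens are implicit in SMILES; fill each atom to its normal valence:
  6 × C: 2 H each → 12
  4 × C: 1 H each → 4
  2 × O: no H
  2 × O (charge -1): no H
  1 × C: no H
  1 × N (charge +1): no H
  Total hydrogens = 16.

16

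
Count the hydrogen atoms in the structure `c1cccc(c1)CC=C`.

10

Hydrogens are implicit in SMILES; fill each atom to its normal valence:
  5 × C (aromatic): 1 H each → 5
  2 × C: 2 H each → 4
  1 × C: 1 H
  1 × C (aromatic): no H
  Total hydrogens = 10.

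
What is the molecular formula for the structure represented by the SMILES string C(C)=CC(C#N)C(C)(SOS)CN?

Heavy atoms from the SMILES: 8 C, 2 N, 1 O, 2 S.
Implicit hydrogens by atom environment:
  3 × C: 1 H each → 3
  2 × C: 3 H each → 6
  2 × C: no H
  1 × C: 2 H
  1 × N: 2 H
  1 × N: no H
  1 × O: no H
  1 × S: 1 H
  1 × S: no H
  Total hydrogens = 14.
Molecular formula: C8H14N2OS2

C8H14N2OS2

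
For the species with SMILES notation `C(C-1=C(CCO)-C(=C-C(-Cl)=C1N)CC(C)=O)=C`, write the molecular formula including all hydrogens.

C13H16ClNO2

Heavy atoms from the SMILES: 13 C, 1 Cl, 1 N, 2 O.
Implicit hydrogens by atom environment:
  5 × C (aromatic): no H
  4 × C: 2 H each → 8
  1 × C: 3 H
  1 × C (aromatic): 1 H
  1 × C: 1 H
  1 × C: no H
  1 × Cl: no H
  1 × N: 2 H
  1 × O: 1 H
  1 × O: no H
  Total hydrogens = 16.
Molecular formula: C13H16ClNO2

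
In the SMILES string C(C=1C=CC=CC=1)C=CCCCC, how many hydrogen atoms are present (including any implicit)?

Hydrogens are implicit in SMILES; fill each atom to its normal valence:
  5 × C (aromatic): 1 H each → 5
  4 × C: 2 H each → 8
  2 × C: 1 H each → 2
  1 × C: 3 H
  1 × C (aromatic): no H
  Total hydrogens = 18.

18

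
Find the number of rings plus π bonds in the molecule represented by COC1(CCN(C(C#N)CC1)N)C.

Molecular formula from the SMILES: C9H17N3O.
DoU = (2C + 2 + N − H − X)/2 = (2·9 + 2 + 3 − 17 − 0)/2 = 6/2 = 3.
(Structurally: 1 ring(s) + 2 π bond(s) = 3.)

3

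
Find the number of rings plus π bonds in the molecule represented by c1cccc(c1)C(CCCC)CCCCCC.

Molecular formula from the SMILES: C17H28.
DoU = (2C + 2 + N − H − X)/2 = (2·17 + 2 + 0 − 28 − 0)/2 = 8/2 = 4.
(Structurally: 1 ring(s) + 3 π bond(s) = 4.)

4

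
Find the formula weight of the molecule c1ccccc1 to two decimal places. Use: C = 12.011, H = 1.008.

78.11

Molecular formula: C6H6.
M = 6×12.011 + 6×1.008 = 78.11 g/mol.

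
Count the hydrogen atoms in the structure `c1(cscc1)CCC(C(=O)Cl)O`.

9

Hydrogens are implicit in SMILES; fill each atom to its normal valence:
  3 × C (aromatic): 1 H each → 3
  2 × C: 2 H each → 4
  1 × C: 1 H
  1 × C (aromatic): no H
  1 × C: no H
  1 × Cl: no H
  1 × O: 1 H
  1 × O: no H
  1 × S (aromatic): no H
  Total hydrogens = 9.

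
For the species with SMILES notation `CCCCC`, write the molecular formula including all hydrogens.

Heavy atoms from the SMILES: 5 C.
Implicit hydrogens by atom environment:
  3 × C: 2 H each → 6
  2 × C: 3 H each → 6
  Total hydrogens = 12.
Molecular formula: C5H12

C5H12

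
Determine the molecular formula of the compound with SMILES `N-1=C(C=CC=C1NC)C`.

Heavy atoms from the SMILES: 7 C, 2 N.
Implicit hydrogens by atom environment:
  3 × C (aromatic): 1 H each → 3
  2 × C: 3 H each → 6
  2 × C (aromatic): no H
  1 × N: 1 H
  1 × N (aromatic): no H
  Total hydrogens = 10.
Molecular formula: C7H10N2

C7H10N2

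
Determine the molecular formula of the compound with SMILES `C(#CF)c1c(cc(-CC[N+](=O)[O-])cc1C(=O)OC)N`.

C12H11FN2O4

Heavy atoms from the SMILES: 12 C, 1 F, 2 N, 4 O.
Implicit hydrogens by atom environment:
  4 × C (aromatic): no H
  3 × C: no H
  3 × O: no H
  2 × C: 2 H each → 4
  2 × C (aromatic): 1 H each → 2
  1 × C: 3 H
  1 × F: no H
  1 × N: 2 H
  1 × N (charge +1): no H
  1 × O (charge -1): no H
  Total hydrogens = 11.
Molecular formula: C12H11FN2O4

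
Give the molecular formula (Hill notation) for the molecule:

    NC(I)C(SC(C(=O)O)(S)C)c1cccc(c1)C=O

C12H14INO3S2

Heavy atoms from the SMILES: 12 C, 1 I, 1 N, 3 O, 2 S.
Implicit hydrogens by atom environment:
  4 × C (aromatic): 1 H each → 4
  3 × C: 1 H each → 3
  2 × C: no H
  2 × C (aromatic): no H
  2 × O: no H
  1 × C: 3 H
  1 × I: no H
  1 × N: 2 H
  1 × O: 1 H
  1 × S: 1 H
  1 × S: no H
  Total hydrogens = 14.
Molecular formula: C12H14INO3S2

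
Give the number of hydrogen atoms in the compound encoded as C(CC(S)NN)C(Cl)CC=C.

15

Hydrogens are implicit in SMILES; fill each atom to its normal valence:
  4 × C: 2 H each → 8
  3 × C: 1 H each → 3
  1 × Cl: no H
  1 × N: 2 H
  1 × N: 1 H
  1 × S: 1 H
  Total hydrogens = 15.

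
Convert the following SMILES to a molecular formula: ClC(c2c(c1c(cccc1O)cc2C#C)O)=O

C13H7ClO3

Heavy atoms from the SMILES: 13 C, 1 Cl, 3 O.
Implicit hydrogens by atom environment:
  6 × C (aromatic): no H
  4 × C (aromatic): 1 H each → 4
  2 × C: no H
  2 × O: 1 H each → 2
  1 × C: 1 H
  1 × Cl: no H
  1 × O: no H
  Total hydrogens = 7.
Molecular formula: C13H7ClO3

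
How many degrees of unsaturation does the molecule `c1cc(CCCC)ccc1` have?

Molecular formula from the SMILES: C10H14.
DoU = (2C + 2 + N − H − X)/2 = (2·10 + 2 + 0 − 14 − 0)/2 = 8/2 = 4.
(Structurally: 1 ring(s) + 3 π bond(s) = 4.)

4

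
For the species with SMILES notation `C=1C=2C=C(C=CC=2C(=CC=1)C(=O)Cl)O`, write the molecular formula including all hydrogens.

Heavy atoms from the SMILES: 11 C, 1 Cl, 2 O.
Implicit hydrogens by atom environment:
  6 × C (aromatic): 1 H each → 6
  4 × C (aromatic): no H
  1 × C: no H
  1 × Cl: no H
  1 × O: 1 H
  1 × O: no H
  Total hydrogens = 7.
Molecular formula: C11H7ClO2

C11H7ClO2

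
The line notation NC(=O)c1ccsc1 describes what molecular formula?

Heavy atoms from the SMILES: 5 C, 1 N, 1 O, 1 S.
Implicit hydrogens by atom environment:
  3 × C (aromatic): 1 H each → 3
  1 × C (aromatic): no H
  1 × C: no H
  1 × N: 2 H
  1 × O: no H
  1 × S (aromatic): no H
  Total hydrogens = 5.
Molecular formula: C5H5NOS

C5H5NOS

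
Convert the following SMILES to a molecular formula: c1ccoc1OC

Heavy atoms from the SMILES: 5 C, 2 O.
Implicit hydrogens by atom environment:
  3 × C (aromatic): 1 H each → 3
  1 × C: 3 H
  1 × C (aromatic): no H
  1 × O (aromatic): no H
  1 × O: no H
  Total hydrogens = 6.
Molecular formula: C5H6O2

C5H6O2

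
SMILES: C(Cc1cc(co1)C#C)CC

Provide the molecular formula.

Heavy atoms from the SMILES: 10 C, 1 O.
Implicit hydrogens by atom environment:
  3 × C: 2 H each → 6
  2 × C (aromatic): 1 H each → 2
  2 × C (aromatic): no H
  1 × C: 3 H
  1 × C: 1 H
  1 × C: no H
  1 × O (aromatic): no H
  Total hydrogens = 12.
Molecular formula: C10H12O

C10H12O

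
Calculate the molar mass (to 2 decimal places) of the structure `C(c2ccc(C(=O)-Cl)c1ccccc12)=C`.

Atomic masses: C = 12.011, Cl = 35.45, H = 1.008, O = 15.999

216.66

Molecular formula: C13H9ClO.
M = 13×12.011 + 1×35.45 + 9×1.008 + 1×15.999 = 216.66 g/mol.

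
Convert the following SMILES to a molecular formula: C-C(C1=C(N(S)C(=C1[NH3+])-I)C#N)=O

C7H7IN3OS+

Heavy atoms from the SMILES: 7 C, 1 I, 3 N, 1 O, 1 S.
Implicit hydrogens by atom environment:
  4 × C (aromatic): no H
  2 × C: no H
  1 × C: 3 H
  1 × I: no H
  1 × N (charge +1): 3 H
  1 × N (aromatic): no H
  1 × N: no H
  1 × O: no H
  1 × S: 1 H
  Total hydrogens = 7.
Net charge +1.
Molecular formula: C7H7IN3OS+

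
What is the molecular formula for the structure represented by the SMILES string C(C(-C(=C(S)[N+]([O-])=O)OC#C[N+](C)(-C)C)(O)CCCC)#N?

C13H20N3O4S+

Heavy atoms from the SMILES: 13 C, 3 N, 4 O, 1 S.
Implicit hydrogens by atom environment:
  6 × C: no H
  4 × C: 3 H each → 12
  3 × C: 2 H each → 6
  2 × N (charge +1): no H
  2 × O: no H
  1 × N: no H
  1 × O: 1 H
  1 × O (charge -1): no H
  1 × S: 1 H
  Total hydrogens = 20.
Net charge +1.
Molecular formula: C13H20N3O4S+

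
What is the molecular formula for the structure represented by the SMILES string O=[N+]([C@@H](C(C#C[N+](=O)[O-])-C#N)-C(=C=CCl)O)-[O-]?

C8H4ClN3O5

Heavy atoms from the SMILES: 8 C, 1 Cl, 3 N, 5 O.
Implicit hydrogens by atom environment:
  5 × C: no H
  3 × C: 1 H each → 3
  2 × N (charge +1): no H
  2 × O: no H
  2 × O (charge -1): no H
  1 × Cl: no H
  1 × N: no H
  1 × O: 1 H
  Total hydrogens = 4.
Molecular formula: C8H4ClN3O5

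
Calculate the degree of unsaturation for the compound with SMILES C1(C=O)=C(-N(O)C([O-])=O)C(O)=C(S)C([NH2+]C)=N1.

6

Molecular formula from the SMILES: C8H9N3O5S.
DoU = (2C + 2 + N − H − X)/2 = (2·8 + 2 + 3 − 9 − 0)/2 = 12/2 = 6.
(Structurally: 1 ring(s) + 5 π bond(s) = 6.)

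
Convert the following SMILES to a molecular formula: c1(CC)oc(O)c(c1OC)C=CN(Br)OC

Heavy atoms from the SMILES: 1 Br, 10 C, 1 N, 4 O.
Implicit hydrogens by atom environment:
  4 × C (aromatic): no H
  3 × C: 3 H each → 9
  2 × C: 1 H each → 2
  2 × O: no H
  1 × Br: no H
  1 × C: 2 H
  1 × N: no H
  1 × O: 1 H
  1 × O (aromatic): no H
  Total hydrogens = 14.
Molecular formula: C10H14BrNO4

C10H14BrNO4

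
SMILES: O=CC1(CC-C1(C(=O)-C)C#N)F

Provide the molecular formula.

C8H8FNO2

Heavy atoms from the SMILES: 8 C, 1 F, 1 N, 2 O.
Implicit hydrogens by atom environment:
  4 × C: no H
  2 × C: 2 H each → 4
  2 × O: no H
  1 × C: 3 H
  1 × C: 1 H
  1 × F: no H
  1 × N: no H
  Total hydrogens = 8.
Molecular formula: C8H8FNO2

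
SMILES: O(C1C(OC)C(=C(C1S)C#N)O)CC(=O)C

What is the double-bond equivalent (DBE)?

Molecular formula from the SMILES: C10H13NO4S.
DoU = (2C + 2 + N − H − X)/2 = (2·10 + 2 + 1 − 13 − 0)/2 = 10/2 = 5.
(Structurally: 1 ring(s) + 4 π bond(s) = 5.)

5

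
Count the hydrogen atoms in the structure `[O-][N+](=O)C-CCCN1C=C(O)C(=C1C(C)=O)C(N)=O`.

Hydrogens are implicit in SMILES; fill each atom to its normal valence:
  4 × C: 2 H each → 8
  3 × C (aromatic): no H
  3 × O: no H
  2 × C: no H
  1 × C: 3 H
  1 × C (aromatic): 1 H
  1 × N: 2 H
  1 × N (aromatic): no H
  1 × N (charge +1): no H
  1 × O: 1 H
  1 × O (charge -1): no H
  Total hydrogens = 15.

15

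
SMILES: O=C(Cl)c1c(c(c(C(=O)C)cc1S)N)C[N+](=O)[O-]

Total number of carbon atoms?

The symbol for carbon appears 10 times in the SMILES. Lowercase c denotes aromatic carbon and counts toward C.

10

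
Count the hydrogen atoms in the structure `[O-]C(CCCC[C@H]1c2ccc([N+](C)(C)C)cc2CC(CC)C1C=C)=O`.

Hydrogens are implicit in SMILES; fill each atom to its normal valence:
  7 × C: 2 H each → 14
  4 × C: 3 H each → 12
  4 × C: 1 H each → 4
  3 × C (aromatic): 1 H each → 3
  3 × C (aromatic): no H
  1 × C: no H
  1 × N (charge +1): no H
  1 × O: no H
  1 × O (charge -1): no H
  Total hydrogens = 33.

33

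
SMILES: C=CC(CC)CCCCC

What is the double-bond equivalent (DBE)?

Molecular formula from the SMILES: C10H20.
DoU = (2C + 2 + N − H − X)/2 = (2·10 + 2 + 0 − 20 − 0)/2 = 2/2 = 1.
(Structurally: 0 ring(s) + 1 π bond(s) = 1.)

1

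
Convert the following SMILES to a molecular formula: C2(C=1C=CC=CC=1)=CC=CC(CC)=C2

C14H14

Heavy atoms from the SMILES: 14 C.
Implicit hydrogens by atom environment:
  9 × C (aromatic): 1 H each → 9
  3 × C (aromatic): no H
  1 × C: 3 H
  1 × C: 2 H
  Total hydrogens = 14.
Molecular formula: C14H14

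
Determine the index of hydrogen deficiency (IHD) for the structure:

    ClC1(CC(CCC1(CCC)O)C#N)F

Molecular formula from the SMILES: C10H15ClFNO.
DoU = (2C + 2 + N − H − X)/2 = (2·10 + 2 + 1 − 15 − 2)/2 = 6/2 = 3.
(Structurally: 1 ring(s) + 2 π bond(s) = 3.)

3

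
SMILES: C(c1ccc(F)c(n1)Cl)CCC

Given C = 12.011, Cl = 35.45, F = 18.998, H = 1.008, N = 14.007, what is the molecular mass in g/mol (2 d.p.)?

Molecular formula: C9H11ClFN.
M = 9×12.011 + 1×35.45 + 1×18.998 + 11×1.008 + 1×14.007 = 187.64 g/mol.

187.64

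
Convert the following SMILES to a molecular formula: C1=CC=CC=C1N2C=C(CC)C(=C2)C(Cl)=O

Heavy atoms from the SMILES: 13 C, 1 Cl, 1 N, 1 O.
Implicit hydrogens by atom environment:
  7 × C (aromatic): 1 H each → 7
  3 × C (aromatic): no H
  1 × C: 3 H
  1 × C: 2 H
  1 × C: no H
  1 × Cl: no H
  1 × N (aromatic): no H
  1 × O: no H
  Total hydrogens = 12.
Molecular formula: C13H12ClNO

C13H12ClNO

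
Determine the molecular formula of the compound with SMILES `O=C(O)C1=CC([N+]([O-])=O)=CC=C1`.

Heavy atoms from the SMILES: 7 C, 1 N, 4 O.
Implicit hydrogens by atom environment:
  4 × C (aromatic): 1 H each → 4
  2 × C (aromatic): no H
  2 × O: no H
  1 × C: no H
  1 × N (charge +1): no H
  1 × O: 1 H
  1 × O (charge -1): no H
  Total hydrogens = 5.
Molecular formula: C7H5NO4

C7H5NO4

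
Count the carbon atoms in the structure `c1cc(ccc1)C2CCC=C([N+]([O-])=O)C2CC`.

14

The symbol for carbon appears 14 times in the SMILES. Lowercase c denotes aromatic carbon and counts toward C.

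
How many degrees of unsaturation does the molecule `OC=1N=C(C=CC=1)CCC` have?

Molecular formula from the SMILES: C8H11NO.
DoU = (2C + 2 + N − H − X)/2 = (2·8 + 2 + 1 − 11 − 0)/2 = 8/2 = 4.
(Structurally: 1 ring(s) + 3 π bond(s) = 4.)

4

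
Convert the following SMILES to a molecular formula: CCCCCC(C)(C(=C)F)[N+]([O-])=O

Heavy atoms from the SMILES: 9 C, 1 F, 1 N, 2 O.
Implicit hydrogens by atom environment:
  5 × C: 2 H each → 10
  2 × C: 3 H each → 6
  2 × C: no H
  1 × F: no H
  1 × N (charge +1): no H
  1 × O: no H
  1 × O (charge -1): no H
  Total hydrogens = 16.
Molecular formula: C9H16FNO2

C9H16FNO2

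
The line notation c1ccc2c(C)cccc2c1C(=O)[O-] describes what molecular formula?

C12H9O2-

Heavy atoms from the SMILES: 12 C, 2 O.
Implicit hydrogens by atom environment:
  6 × C (aromatic): 1 H each → 6
  4 × C (aromatic): no H
  1 × C: 3 H
  1 × C: no H
  1 × O: no H
  1 × O (charge -1): no H
  Total hydrogens = 9.
Net charge -1.
Molecular formula: C12H9O2-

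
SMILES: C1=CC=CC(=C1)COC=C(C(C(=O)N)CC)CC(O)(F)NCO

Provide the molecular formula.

Heavy atoms from the SMILES: 16 C, 1 F, 2 N, 4 O.
Implicit hydrogens by atom environment:
  5 × C (aromatic): 1 H each → 5
  4 × C: 2 H each → 8
  3 × C: no H
  2 × C: 1 H each → 2
  2 × O: 1 H each → 2
  2 × O: no H
  1 × C: 3 H
  1 × C (aromatic): no H
  1 × F: no H
  1 × N: 2 H
  1 × N: 1 H
  Total hydrogens = 23.
Molecular formula: C16H23FN2O4

C16H23FN2O4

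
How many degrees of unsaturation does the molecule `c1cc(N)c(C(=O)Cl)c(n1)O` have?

Molecular formula from the SMILES: C6H5ClN2O2.
DoU = (2C + 2 + N − H − X)/2 = (2·6 + 2 + 2 − 5 − 1)/2 = 10/2 = 5.
(Structurally: 1 ring(s) + 4 π bond(s) = 5.)

5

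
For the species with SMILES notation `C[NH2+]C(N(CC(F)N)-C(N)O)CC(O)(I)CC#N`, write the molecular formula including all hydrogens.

C9H20FIN5O2+

Heavy atoms from the SMILES: 9 C, 1 F, 1 I, 5 N, 2 O.
Implicit hydrogens by atom environment:
  3 × C: 2 H each → 6
  3 × C: 1 H each → 3
  2 × C: no H
  2 × N: 2 H each → 4
  2 × N: no H
  2 × O: 1 H each → 2
  1 × C: 3 H
  1 × F: no H
  1 × I: no H
  1 × N (charge +1): 2 H
  Total hydrogens = 20.
Net charge +1.
Molecular formula: C9H20FIN5O2+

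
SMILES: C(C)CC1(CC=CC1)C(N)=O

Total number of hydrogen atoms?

Hydrogens are implicit in SMILES; fill each atom to its normal valence:
  4 × C: 2 H each → 8
  2 × C: 1 H each → 2
  2 × C: no H
  1 × C: 3 H
  1 × N: 2 H
  1 × O: no H
  Total hydrogens = 15.

15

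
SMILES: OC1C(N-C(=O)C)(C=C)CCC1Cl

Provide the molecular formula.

Heavy atoms from the SMILES: 9 C, 1 Cl, 1 N, 2 O.
Implicit hydrogens by atom environment:
  3 × C: 2 H each → 6
  3 × C: 1 H each → 3
  2 × C: no H
  1 × C: 3 H
  1 × Cl: no H
  1 × N: 1 H
  1 × O: 1 H
  1 × O: no H
  Total hydrogens = 14.
Molecular formula: C9H14ClNO2

C9H14ClNO2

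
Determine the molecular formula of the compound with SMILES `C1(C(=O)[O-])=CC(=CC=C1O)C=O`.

C8H5O4-

Heavy atoms from the SMILES: 8 C, 4 O.
Implicit hydrogens by atom environment:
  3 × C (aromatic): 1 H each → 3
  3 × C (aromatic): no H
  2 × O: no H
  1 × C: 1 H
  1 × C: no H
  1 × O: 1 H
  1 × O (charge -1): no H
  Total hydrogens = 5.
Net charge -1.
Molecular formula: C8H5O4-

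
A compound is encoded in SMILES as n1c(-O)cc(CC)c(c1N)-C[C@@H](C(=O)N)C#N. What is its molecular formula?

C11H14N4O2

Heavy atoms from the SMILES: 11 C, 4 N, 2 O.
Implicit hydrogens by atom environment:
  4 × C (aromatic): no H
  2 × C: 2 H each → 4
  2 × C: no H
  2 × N: 2 H each → 4
  1 × C: 3 H
  1 × C (aromatic): 1 H
  1 × C: 1 H
  1 × N (aromatic): no H
  1 × N: no H
  1 × O: 1 H
  1 × O: no H
  Total hydrogens = 14.
Molecular formula: C11H14N4O2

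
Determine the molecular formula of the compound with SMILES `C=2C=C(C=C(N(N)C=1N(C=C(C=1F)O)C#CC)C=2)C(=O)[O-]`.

C14H11FN3O3-

Heavy atoms from the SMILES: 14 C, 1 F, 3 N, 3 O.
Implicit hydrogens by atom environment:
  5 × C (aromatic): 1 H each → 5
  5 × C (aromatic): no H
  3 × C: no H
  1 × C: 3 H
  1 × F: no H
  1 × N: 2 H
  1 × N (aromatic): no H
  1 × N: no H
  1 × O: 1 H
  1 × O: no H
  1 × O (charge -1): no H
  Total hydrogens = 11.
Net charge -1.
Molecular formula: C14H11FN3O3-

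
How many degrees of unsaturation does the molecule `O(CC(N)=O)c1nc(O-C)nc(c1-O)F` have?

5

Molecular formula from the SMILES: C7H8FN3O4.
DoU = (2C + 2 + N − H − X)/2 = (2·7 + 2 + 3 − 8 − 1)/2 = 10/2 = 5.
(Structurally: 1 ring(s) + 4 π bond(s) = 5.)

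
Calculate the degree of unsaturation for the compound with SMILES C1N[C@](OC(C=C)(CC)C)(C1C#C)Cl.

4

Molecular formula from the SMILES: C11H16ClNO.
DoU = (2C + 2 + N − H − X)/2 = (2·11 + 2 + 1 − 16 − 1)/2 = 8/2 = 4.
(Structurally: 1 ring(s) + 3 π bond(s) = 4.)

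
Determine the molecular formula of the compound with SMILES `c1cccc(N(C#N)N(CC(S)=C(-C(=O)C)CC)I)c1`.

C14H16IN3OS

Heavy atoms from the SMILES: 14 C, 1 I, 3 N, 1 O, 1 S.
Implicit hydrogens by atom environment:
  5 × C (aromatic): 1 H each → 5
  4 × C: no H
  3 × N: no H
  2 × C: 3 H each → 6
  2 × C: 2 H each → 4
  1 × C (aromatic): no H
  1 × I: no H
  1 × O: no H
  1 × S: 1 H
  Total hydrogens = 16.
Molecular formula: C14H16IN3OS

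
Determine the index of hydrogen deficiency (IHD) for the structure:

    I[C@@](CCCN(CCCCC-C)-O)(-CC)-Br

Molecular formula from the SMILES: C12H25BrINO.
DoU = (2C + 2 + N − H − X)/2 = (2·12 + 2 + 1 − 25 − 2)/2 = 0/2 = 0.
(Structurally: 0 ring(s) + 0 π bond(s) = 0.)

0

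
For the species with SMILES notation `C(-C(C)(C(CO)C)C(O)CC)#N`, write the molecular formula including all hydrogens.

Heavy atoms from the SMILES: 9 C, 1 N, 2 O.
Implicit hydrogens by atom environment:
  3 × C: 3 H each → 9
  2 × C: 2 H each → 4
  2 × C: 1 H each → 2
  2 × C: no H
  2 × O: 1 H each → 2
  1 × N: no H
  Total hydrogens = 17.
Molecular formula: C9H17NO2

C9H17NO2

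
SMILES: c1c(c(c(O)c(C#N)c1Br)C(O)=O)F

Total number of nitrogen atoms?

1

The symbol for nitrogen appears 1 time in the SMILES.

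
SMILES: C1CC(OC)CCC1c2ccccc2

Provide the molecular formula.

C13H18O

Heavy atoms from the SMILES: 13 C, 1 O.
Implicit hydrogens by atom environment:
  5 × C (aromatic): 1 H each → 5
  4 × C: 2 H each → 8
  2 × C: 1 H each → 2
  1 × C: 3 H
  1 × C (aromatic): no H
  1 × O: no H
  Total hydrogens = 18.
Molecular formula: C13H18O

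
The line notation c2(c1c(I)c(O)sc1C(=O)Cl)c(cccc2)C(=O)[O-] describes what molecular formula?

C12H5ClIO4S-

Heavy atoms from the SMILES: 12 C, 1 Cl, 1 I, 4 O, 1 S.
Implicit hydrogens by atom environment:
  6 × C (aromatic): no H
  4 × C (aromatic): 1 H each → 4
  2 × C: no H
  2 × O: no H
  1 × Cl: no H
  1 × I: no H
  1 × O: 1 H
  1 × O (charge -1): no H
  1 × S (aromatic): no H
  Total hydrogens = 5.
Net charge -1.
Molecular formula: C12H5ClIO4S-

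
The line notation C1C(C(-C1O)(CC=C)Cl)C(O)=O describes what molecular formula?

Heavy atoms from the SMILES: 8 C, 1 Cl, 3 O.
Implicit hydrogens by atom environment:
  3 × C: 2 H each → 6
  3 × C: 1 H each → 3
  2 × C: no H
  2 × O: 1 H each → 2
  1 × Cl: no H
  1 × O: no H
  Total hydrogens = 11.
Molecular formula: C8H11ClO3

C8H11ClO3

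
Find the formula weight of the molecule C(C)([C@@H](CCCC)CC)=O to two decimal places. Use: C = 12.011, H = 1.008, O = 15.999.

Molecular formula: C9H18O.
M = 9×12.011 + 18×1.008 + 1×15.999 = 142.24 g/mol.

142.24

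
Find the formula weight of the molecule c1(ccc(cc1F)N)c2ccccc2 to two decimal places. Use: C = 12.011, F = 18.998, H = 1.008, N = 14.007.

187.22

Molecular formula: C12H10FN.
M = 12×12.011 + 1×18.998 + 10×1.008 + 1×14.007 = 187.22 g/mol.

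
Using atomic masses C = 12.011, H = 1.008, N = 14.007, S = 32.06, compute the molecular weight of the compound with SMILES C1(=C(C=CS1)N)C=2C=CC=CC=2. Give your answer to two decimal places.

Molecular formula: C10H9NS.
M = 10×12.011 + 9×1.008 + 1×14.007 + 1×32.06 = 175.25 g/mol.

175.25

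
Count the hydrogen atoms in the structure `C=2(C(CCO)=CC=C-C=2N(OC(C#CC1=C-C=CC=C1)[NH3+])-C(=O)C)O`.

21

Hydrogens are implicit in SMILES; fill each atom to its normal valence:
  8 × C (aromatic): 1 H each → 8
  4 × C (aromatic): no H
  3 × C: no H
  2 × C: 2 H each → 4
  2 × O: 1 H each → 2
  2 × O: no H
  1 × C: 3 H
  1 × C: 1 H
  1 × N (charge +1): 3 H
  1 × N: no H
  Total hydrogens = 21.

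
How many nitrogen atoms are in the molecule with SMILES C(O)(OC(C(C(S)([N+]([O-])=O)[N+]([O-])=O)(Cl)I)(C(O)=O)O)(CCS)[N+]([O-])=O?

The symbol for nitrogen appears 3 times in the SMILES.

3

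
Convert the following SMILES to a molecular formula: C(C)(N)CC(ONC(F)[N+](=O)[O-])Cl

Heavy atoms from the SMILES: 5 C, 1 Cl, 1 F, 3 N, 3 O.
Implicit hydrogens by atom environment:
  3 × C: 1 H each → 3
  2 × O: no H
  1 × C: 3 H
  1 × C: 2 H
  1 × Cl: no H
  1 × F: no H
  1 × N: 2 H
  1 × N: 1 H
  1 × N (charge +1): no H
  1 × O (charge -1): no H
  Total hydrogens = 11.
Molecular formula: C5H11ClFN3O3

C5H11ClFN3O3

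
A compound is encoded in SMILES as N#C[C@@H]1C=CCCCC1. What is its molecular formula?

Heavy atoms from the SMILES: 8 C, 1 N.
Implicit hydrogens by atom environment:
  4 × C: 2 H each → 8
  3 × C: 1 H each → 3
  1 × C: no H
  1 × N: no H
  Total hydrogens = 11.
Molecular formula: C8H11N

C8H11N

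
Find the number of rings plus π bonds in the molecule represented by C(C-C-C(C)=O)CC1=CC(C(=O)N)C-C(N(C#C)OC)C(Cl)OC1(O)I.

Molecular formula from the SMILES: C17H24ClIN2O5.
DoU = (2C + 2 + N − H − X)/2 = (2·17 + 2 + 2 − 24 − 2)/2 = 12/2 = 6.
(Structurally: 1 ring(s) + 5 π bond(s) = 6.)

6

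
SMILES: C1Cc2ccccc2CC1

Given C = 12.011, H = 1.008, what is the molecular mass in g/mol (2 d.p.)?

132.21

Molecular formula: C10H12.
M = 10×12.011 + 12×1.008 = 132.21 g/mol.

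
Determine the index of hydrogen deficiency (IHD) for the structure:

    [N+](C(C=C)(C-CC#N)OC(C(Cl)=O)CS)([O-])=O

5

Molecular formula from the SMILES: C9H11ClN2O4S.
DoU = (2C + 2 + N − H − X)/2 = (2·9 + 2 + 2 − 11 − 1)/2 = 10/2 = 5.
(Structurally: 0 ring(s) + 5 π bond(s) = 5.)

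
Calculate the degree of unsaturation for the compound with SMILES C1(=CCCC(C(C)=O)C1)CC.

Molecular formula from the SMILES: C10H16O.
DoU = (2C + 2 + N − H − X)/2 = (2·10 + 2 + 0 − 16 − 0)/2 = 6/2 = 3.
(Structurally: 1 ring(s) + 2 π bond(s) = 3.)

3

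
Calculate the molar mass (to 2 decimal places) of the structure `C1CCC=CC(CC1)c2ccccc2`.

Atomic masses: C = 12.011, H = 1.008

Molecular formula: C14H18.
M = 14×12.011 + 18×1.008 = 186.30 g/mol.

186.30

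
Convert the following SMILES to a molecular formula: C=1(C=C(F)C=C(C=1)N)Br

C6H5BrFN

Heavy atoms from the SMILES: 1 Br, 6 C, 1 F, 1 N.
Implicit hydrogens by atom environment:
  3 × C (aromatic): 1 H each → 3
  3 × C (aromatic): no H
  1 × Br: no H
  1 × F: no H
  1 × N: 2 H
  Total hydrogens = 5.
Molecular formula: C6H5BrFN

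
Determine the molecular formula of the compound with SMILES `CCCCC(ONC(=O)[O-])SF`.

Heavy atoms from the SMILES: 6 C, 1 F, 1 N, 3 O, 1 S.
Implicit hydrogens by atom environment:
  3 × C: 2 H each → 6
  2 × O: no H
  1 × C: 3 H
  1 × C: 1 H
  1 × C: no H
  1 × F: no H
  1 × N: 1 H
  1 × O (charge -1): no H
  1 × S: no H
  Total hydrogens = 11.
Net charge -1.
Molecular formula: C6H11FNO3S-

C6H11FNO3S-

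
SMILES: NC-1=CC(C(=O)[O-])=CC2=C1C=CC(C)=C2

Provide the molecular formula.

C12H10NO2-

Heavy atoms from the SMILES: 12 C, 1 N, 2 O.
Implicit hydrogens by atom environment:
  5 × C (aromatic): 1 H each → 5
  5 × C (aromatic): no H
  1 × C: 3 H
  1 × C: no H
  1 × N: 2 H
  1 × O: no H
  1 × O (charge -1): no H
  Total hydrogens = 10.
Net charge -1.
Molecular formula: C12H10NO2-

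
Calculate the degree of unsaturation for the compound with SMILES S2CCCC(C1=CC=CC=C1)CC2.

Molecular formula from the SMILES: C12H16S.
DoU = (2C + 2 + N − H − X)/2 = (2·12 + 2 + 0 − 16 − 0)/2 = 10/2 = 5.
(Structurally: 2 ring(s) + 3 π bond(s) = 5.)

5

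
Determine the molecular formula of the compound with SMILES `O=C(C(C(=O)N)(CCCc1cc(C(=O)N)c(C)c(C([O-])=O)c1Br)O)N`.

Heavy atoms from the SMILES: 1 Br, 15 C, 3 N, 6 O.
Implicit hydrogens by atom environment:
  5 × C (aromatic): no H
  5 × C: no H
  4 × O: no H
  3 × C: 2 H each → 6
  3 × N: 2 H each → 6
  1 × Br: no H
  1 × C: 3 H
  1 × C (aromatic): 1 H
  1 × O: 1 H
  1 × O (charge -1): no H
  Total hydrogens = 17.
Net charge -1.
Molecular formula: C15H17BrN3O6-

C15H17BrN3O6-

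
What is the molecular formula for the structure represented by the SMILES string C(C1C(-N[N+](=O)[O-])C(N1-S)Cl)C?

Heavy atoms from the SMILES: 5 C, 1 Cl, 3 N, 2 O, 1 S.
Implicit hydrogens by atom environment:
  3 × C: 1 H each → 3
  1 × C: 3 H
  1 × C: 2 H
  1 × Cl: no H
  1 × N: 1 H
  1 × N: no H
  1 × N (charge +1): no H
  1 × O: no H
  1 × O (charge -1): no H
  1 × S: 1 H
  Total hydrogens = 10.
Molecular formula: C5H10ClN3O2S

C5H10ClN3O2S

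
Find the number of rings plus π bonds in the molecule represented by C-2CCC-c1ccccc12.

5

Molecular formula from the SMILES: C10H12.
DoU = (2C + 2 + N − H − X)/2 = (2·10 + 2 + 0 − 12 − 0)/2 = 10/2 = 5.
(Structurally: 2 ring(s) + 3 π bond(s) = 5.)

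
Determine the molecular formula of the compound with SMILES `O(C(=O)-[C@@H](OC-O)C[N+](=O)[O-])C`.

C5H9NO6

Heavy atoms from the SMILES: 5 C, 1 N, 6 O.
Implicit hydrogens by atom environment:
  4 × O: no H
  2 × C: 2 H each → 4
  1 × C: 3 H
  1 × C: 1 H
  1 × C: no H
  1 × N (charge +1): no H
  1 × O: 1 H
  1 × O (charge -1): no H
  Total hydrogens = 9.
Molecular formula: C5H9NO6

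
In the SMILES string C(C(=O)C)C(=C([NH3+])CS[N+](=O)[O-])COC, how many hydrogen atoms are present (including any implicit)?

Hydrogens are implicit in SMILES; fill each atom to its normal valence:
  3 × C: 2 H each → 6
  3 × C: no H
  3 × O: no H
  2 × C: 3 H each → 6
  1 × N (charge +1): 3 H
  1 × N (charge +1): no H
  1 × O (charge -1): no H
  1 × S: no H
  Total hydrogens = 15.

15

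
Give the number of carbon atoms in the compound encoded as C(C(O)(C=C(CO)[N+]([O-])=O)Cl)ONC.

The symbol for carbon appears 6 times in the SMILES. (Cl is a single chlorine, not C + l.)

6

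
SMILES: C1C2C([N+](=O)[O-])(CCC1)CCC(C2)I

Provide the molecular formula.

C10H16INO2

Heavy atoms from the SMILES: 10 C, 1 I, 1 N, 2 O.
Implicit hydrogens by atom environment:
  7 × C: 2 H each → 14
  2 × C: 1 H each → 2
  1 × C: no H
  1 × I: no H
  1 × N (charge +1): no H
  1 × O: no H
  1 × O (charge -1): no H
  Total hydrogens = 16.
Molecular formula: C10H16INO2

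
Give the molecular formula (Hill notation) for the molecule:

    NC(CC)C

C4H11N

Heavy atoms from the SMILES: 4 C, 1 N.
Implicit hydrogens by atom environment:
  2 × C: 3 H each → 6
  1 × C: 2 H
  1 × C: 1 H
  1 × N: 2 H
  Total hydrogens = 11.
Molecular formula: C4H11N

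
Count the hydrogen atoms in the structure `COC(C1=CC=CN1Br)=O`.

Hydrogens are implicit in SMILES; fill each atom to its normal valence:
  3 × C (aromatic): 1 H each → 3
  2 × O: no H
  1 × Br: no H
  1 × C: 3 H
  1 × C (aromatic): no H
  1 × C: no H
  1 × N (aromatic): no H
  Total hydrogens = 6.

6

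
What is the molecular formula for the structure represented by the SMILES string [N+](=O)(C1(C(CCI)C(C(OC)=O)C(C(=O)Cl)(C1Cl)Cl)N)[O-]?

Heavy atoms from the SMILES: 10 C, 3 Cl, 1 I, 2 N, 5 O.
Implicit hydrogens by atom environment:
  4 × C: no H
  4 × O: no H
  3 × C: 1 H each → 3
  3 × Cl: no H
  2 × C: 2 H each → 4
  1 × C: 3 H
  1 × I: no H
  1 × N: 2 H
  1 × N (charge +1): no H
  1 × O (charge -1): no H
  Total hydrogens = 12.
Molecular formula: C10H12Cl3IN2O5

C10H12Cl3IN2O5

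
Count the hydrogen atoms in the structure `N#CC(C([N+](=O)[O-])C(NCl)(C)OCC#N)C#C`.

Hydrogens are implicit in SMILES; fill each atom to its normal valence:
  4 × C: no H
  3 × C: 1 H each → 3
  2 × N: no H
  2 × O: no H
  1 × C: 3 H
  1 × C: 2 H
  1 × Cl: no H
  1 × N: 1 H
  1 × N (charge +1): no H
  1 × O (charge -1): no H
  Total hydrogens = 9.

9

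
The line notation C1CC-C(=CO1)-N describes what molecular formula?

Heavy atoms from the SMILES: 5 C, 1 N, 1 O.
Implicit hydrogens by atom environment:
  3 × C: 2 H each → 6
  1 × C: 1 H
  1 × C: no H
  1 × N: 2 H
  1 × O: no H
  Total hydrogens = 9.
Molecular formula: C5H9NO

C5H9NO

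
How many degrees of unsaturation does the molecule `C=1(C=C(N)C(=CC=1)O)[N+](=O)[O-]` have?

5

Molecular formula from the SMILES: C6H6N2O3.
DoU = (2C + 2 + N − H − X)/2 = (2·6 + 2 + 2 − 6 − 0)/2 = 10/2 = 5.
(Structurally: 1 ring(s) + 4 π bond(s) = 5.)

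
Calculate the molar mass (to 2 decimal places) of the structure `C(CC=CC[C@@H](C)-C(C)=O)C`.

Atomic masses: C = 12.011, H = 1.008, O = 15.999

154.25

Molecular formula: C10H18O.
M = 10×12.011 + 18×1.008 + 1×15.999 = 154.25 g/mol.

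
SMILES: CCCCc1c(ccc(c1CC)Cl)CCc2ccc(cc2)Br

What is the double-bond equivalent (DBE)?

Molecular formula from the SMILES: C20H24BrCl.
DoU = (2C + 2 + N − H − X)/2 = (2·20 + 2 + 0 − 24 − 2)/2 = 16/2 = 8.
(Structurally: 2 ring(s) + 6 π bond(s) = 8.)

8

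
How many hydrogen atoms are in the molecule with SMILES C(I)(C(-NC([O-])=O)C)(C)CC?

Hydrogens are implicit in SMILES; fill each atom to its normal valence:
  3 × C: 3 H each → 9
  2 × C: no H
  1 × C: 2 H
  1 × C: 1 H
  1 × I: no H
  1 × N: 1 H
  1 × O: no H
  1 × O (charge -1): no H
  Total hydrogens = 13.

13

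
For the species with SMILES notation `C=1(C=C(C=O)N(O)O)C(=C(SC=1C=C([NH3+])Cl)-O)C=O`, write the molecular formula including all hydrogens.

C10H10ClN2O5S+

Heavy atoms from the SMILES: 10 C, 1 Cl, 2 N, 5 O, 1 S.
Implicit hydrogens by atom environment:
  4 × C: 1 H each → 4
  4 × C (aromatic): no H
  3 × O: 1 H each → 3
  2 × C: no H
  2 × O: no H
  1 × Cl: no H
  1 × N (charge +1): 3 H
  1 × N: no H
  1 × S (aromatic): no H
  Total hydrogens = 10.
Net charge +1.
Molecular formula: C10H10ClN2O5S+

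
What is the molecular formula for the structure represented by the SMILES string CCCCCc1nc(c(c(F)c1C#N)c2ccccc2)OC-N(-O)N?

Heavy atoms from the SMILES: 18 C, 1 F, 4 N, 2 O.
Implicit hydrogens by atom environment:
  6 × C (aromatic): no H
  5 × C: 2 H each → 10
  5 × C (aromatic): 1 H each → 5
  2 × N: no H
  1 × C: 3 H
  1 × C: no H
  1 × F: no H
  1 × N: 2 H
  1 × N (aromatic): no H
  1 × O: 1 H
  1 × O: no H
  Total hydrogens = 21.
Molecular formula: C18H21FN4O2

C18H21FN4O2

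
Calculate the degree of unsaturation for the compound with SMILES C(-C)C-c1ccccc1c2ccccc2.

8

Molecular formula from the SMILES: C15H16.
DoU = (2C + 2 + N − H − X)/2 = (2·15 + 2 + 0 − 16 − 0)/2 = 16/2 = 8.
(Structurally: 2 ring(s) + 6 π bond(s) = 8.)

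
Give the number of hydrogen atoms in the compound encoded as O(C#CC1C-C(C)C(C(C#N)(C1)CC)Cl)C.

Hydrogens are implicit in SMILES; fill each atom to its normal valence:
  4 × C: no H
  3 × C: 3 H each → 9
  3 × C: 2 H each → 6
  3 × C: 1 H each → 3
  1 × Cl: no H
  1 × N: no H
  1 × O: no H
  Total hydrogens = 18.

18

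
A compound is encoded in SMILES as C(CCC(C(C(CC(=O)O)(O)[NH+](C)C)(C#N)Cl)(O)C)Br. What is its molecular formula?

Heavy atoms from the SMILES: 1 Br, 12 C, 1 Cl, 2 N, 4 O.
Implicit hydrogens by atom environment:
  5 × C: no H
  4 × C: 2 H each → 8
  3 × C: 3 H each → 9
  3 × O: 1 H each → 3
  1 × Br: no H
  1 × Cl: no H
  1 × N (charge +1): 1 H
  1 × N: no H
  1 × O: no H
  Total hydrogens = 21.
Net charge +1.
Molecular formula: C12H21BrClN2O4+

C12H21BrClN2O4+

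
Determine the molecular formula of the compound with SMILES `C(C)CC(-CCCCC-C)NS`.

Heavy atoms from the SMILES: 10 C, 1 N, 1 S.
Implicit hydrogens by atom environment:
  7 × C: 2 H each → 14
  2 × C: 3 H each → 6
  1 × C: 1 H
  1 × N: 1 H
  1 × S: 1 H
  Total hydrogens = 23.
Molecular formula: C10H23NS

C10H23NS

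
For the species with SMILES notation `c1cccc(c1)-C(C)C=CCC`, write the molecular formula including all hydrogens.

Heavy atoms from the SMILES: 12 C.
Implicit hydrogens by atom environment:
  5 × C (aromatic): 1 H each → 5
  3 × C: 1 H each → 3
  2 × C: 3 H each → 6
  1 × C: 2 H
  1 × C (aromatic): no H
  Total hydrogens = 16.
Molecular formula: C12H16

C12H16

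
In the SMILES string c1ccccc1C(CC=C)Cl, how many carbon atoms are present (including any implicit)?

10

The symbol for carbon appears 10 times in the SMILES. Lowercase c denotes aromatic carbon and counts toward C.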